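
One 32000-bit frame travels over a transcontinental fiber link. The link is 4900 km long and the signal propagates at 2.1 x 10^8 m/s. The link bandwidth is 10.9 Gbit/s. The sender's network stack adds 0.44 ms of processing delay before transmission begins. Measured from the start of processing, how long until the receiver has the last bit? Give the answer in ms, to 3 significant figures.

23.8 ms

Transmission delay = L/R = 32000 / 10900000000 = 0.00293578 ms.
Propagation delay = d/s = 4900000 m / 210000000 m/s = 23.3333 ms.
Plus processing delay 0.44 ms = 0.44 ms.
Total = 23.8 ms.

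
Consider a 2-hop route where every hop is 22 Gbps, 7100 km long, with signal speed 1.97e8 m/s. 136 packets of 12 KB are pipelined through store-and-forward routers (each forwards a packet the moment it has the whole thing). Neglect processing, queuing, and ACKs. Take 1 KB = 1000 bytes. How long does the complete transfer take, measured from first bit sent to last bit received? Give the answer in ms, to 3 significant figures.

Per-hop transmission t_tx = L/R = 96000/22000000000 = 0.00436364 ms.
Per-hop propagation t_prop = 7100000/197000000 = 36.0406 ms.
Pipeline fill: first packet needs 2·t_tx to clear all hops; remaining 135 packets each add one t_tx.
Total = (2+136-1)·t_tx + 2·t_prop = 137·0.00436364 + 2·36.0406 = 72.7 ms.

72.7 ms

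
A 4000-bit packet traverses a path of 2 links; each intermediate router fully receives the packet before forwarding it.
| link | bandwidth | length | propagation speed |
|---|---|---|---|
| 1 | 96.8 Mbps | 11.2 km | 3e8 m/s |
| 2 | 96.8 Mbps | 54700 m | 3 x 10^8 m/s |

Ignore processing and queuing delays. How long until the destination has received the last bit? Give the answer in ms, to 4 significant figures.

0.3023 ms

Transmission delay per hop = L/R = 4000/96800000 = 0.0413223 ms; 2 hops → 0.0826446 ms.
Propagation delays (d/s per hop): 0.0373333, 0.182333 ms; sum = 0.219667 ms.
End-to-end = 0.3023 ms.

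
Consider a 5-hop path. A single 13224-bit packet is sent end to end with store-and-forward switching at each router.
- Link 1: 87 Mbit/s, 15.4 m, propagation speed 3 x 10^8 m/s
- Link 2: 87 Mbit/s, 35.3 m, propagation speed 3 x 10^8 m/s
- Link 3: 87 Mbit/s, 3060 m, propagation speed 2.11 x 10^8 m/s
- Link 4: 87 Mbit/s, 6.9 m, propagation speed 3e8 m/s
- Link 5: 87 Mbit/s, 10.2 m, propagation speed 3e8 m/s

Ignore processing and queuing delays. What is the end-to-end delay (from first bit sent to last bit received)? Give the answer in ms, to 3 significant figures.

Transmission delay per hop = L/R = 13224/87000000 = 0.152 ms; 5 hops → 0.76 ms.
Propagation delays (d/s per hop): 5.13333e-05, 0.000117667, 0.0145024, 2.3e-05, 3.4e-05 ms; sum = 0.0147284 ms.
End-to-end = 0.775 ms.

0.775 ms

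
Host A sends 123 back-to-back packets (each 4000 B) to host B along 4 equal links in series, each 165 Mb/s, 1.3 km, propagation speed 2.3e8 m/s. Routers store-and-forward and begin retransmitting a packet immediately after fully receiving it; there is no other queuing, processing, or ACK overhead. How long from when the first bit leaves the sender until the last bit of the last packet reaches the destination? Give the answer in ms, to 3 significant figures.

24.5 ms

Per-hop transmission t_tx = L/R = 32000/165000000 = 0.193939 ms.
Per-hop propagation t_prop = 1300/2.3e+08 = 0.00565217 ms.
Pipeline fill: first packet needs 4·t_tx to clear all hops; remaining 122 packets each add one t_tx.
Total = (4+123-1)·t_tx + 4·t_prop = 126·0.193939 + 4·0.00565217 = 24.5 ms.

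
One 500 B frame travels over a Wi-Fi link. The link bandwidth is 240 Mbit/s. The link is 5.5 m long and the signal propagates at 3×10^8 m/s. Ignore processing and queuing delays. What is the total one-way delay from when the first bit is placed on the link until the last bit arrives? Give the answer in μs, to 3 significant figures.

16.7 μs

L = 500 × 8 = 4000 bits.
Transmission delay = L/R = 4000 / 240000000 = 16.6667 μs.
Propagation delay = d/s = 5.5 m / 300000000 m/s = 0.0183333 μs.
Total = 16.7 μs.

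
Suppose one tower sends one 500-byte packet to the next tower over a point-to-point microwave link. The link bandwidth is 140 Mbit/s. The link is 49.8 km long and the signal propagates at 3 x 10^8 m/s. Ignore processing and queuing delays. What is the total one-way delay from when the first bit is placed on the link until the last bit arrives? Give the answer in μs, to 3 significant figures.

L = 500 × 8 = 4000 bits.
Transmission delay = L/R = 4000 / 140000000 = 28.5714 μs.
Propagation delay = d/s = 49800 m / 300000000 m/s = 166 μs.
Total = 195 μs.

195 μs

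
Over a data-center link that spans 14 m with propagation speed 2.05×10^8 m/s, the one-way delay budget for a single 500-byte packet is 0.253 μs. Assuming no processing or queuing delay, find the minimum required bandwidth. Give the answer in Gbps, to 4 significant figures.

L = 4000 bits.
Propagation delay = 14 / 2.05e+08 = 0.0682927 μs.
Transmission budget = 0.253 − 0.0682927 = 0.184707 μs.
R ≥ L / t_tx = 4000 bits / 1.84707e-07 s = 21.66 Gbps.

21.66 Gbps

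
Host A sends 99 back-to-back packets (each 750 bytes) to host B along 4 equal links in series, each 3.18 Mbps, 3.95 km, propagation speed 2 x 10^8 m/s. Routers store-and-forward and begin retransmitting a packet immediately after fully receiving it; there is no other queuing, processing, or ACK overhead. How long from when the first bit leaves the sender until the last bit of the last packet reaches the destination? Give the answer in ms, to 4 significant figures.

192.5 ms

Per-hop transmission t_tx = L/R = 6000/3180000 = 1.88679 ms.
Per-hop propagation t_prop = 3950/200000000 = 0.01975 ms.
Pipeline fill: first packet needs 4·t_tx to clear all hops; remaining 98 packets each add one t_tx.
Total = (4+99-1)·t_tx + 4·t_prop = 102·1.88679 + 4·0.01975 = 192.5 ms.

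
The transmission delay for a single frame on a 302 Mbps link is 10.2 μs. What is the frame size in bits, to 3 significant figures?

L = R × t_tx = 302000000 b/s × 1.02e-05 s = 3080.4 bits.

3080 bits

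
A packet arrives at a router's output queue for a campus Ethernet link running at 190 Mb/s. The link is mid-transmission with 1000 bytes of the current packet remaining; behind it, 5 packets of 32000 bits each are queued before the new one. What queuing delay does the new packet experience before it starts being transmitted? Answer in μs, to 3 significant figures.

Each queued packet: L/R = 32000/190000000 = 168.421 μs.
5 queued → 842.105 μs.
Plus remaining 8000 bits of current packet: 42.1053 μs.
Queuing delay = 884 μs.

884 μs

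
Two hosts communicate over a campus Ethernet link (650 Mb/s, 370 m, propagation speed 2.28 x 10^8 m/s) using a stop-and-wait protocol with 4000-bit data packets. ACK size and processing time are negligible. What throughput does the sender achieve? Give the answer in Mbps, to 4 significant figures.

425.6 Mbps

t_tx = L/R = 4000/650000000 = 6.15385e-06 s.
t_prop = 370/2.28e+08 = 1.62281e-06 s; RTT = 3.24561e-06 s.
Cycle = t_tx + RTT = 9.39946e-06 s.
Throughput = L / cycle = 4000 / 9.39946e-06 = 425.6 Mbps.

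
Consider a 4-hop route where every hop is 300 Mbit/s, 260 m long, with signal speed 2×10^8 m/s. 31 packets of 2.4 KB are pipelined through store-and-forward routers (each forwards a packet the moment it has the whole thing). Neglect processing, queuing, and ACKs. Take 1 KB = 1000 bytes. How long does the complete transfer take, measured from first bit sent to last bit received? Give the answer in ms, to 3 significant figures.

2.18 ms

Per-hop transmission t_tx = L/R = 19200/300000000 = 0.064 ms.
Per-hop propagation t_prop = 260/200000000 = 0.0013 ms.
Pipeline fill: first packet needs 4·t_tx to clear all hops; remaining 30 packets each add one t_tx.
Total = (4+31-1)·t_tx + 4·t_prop = 34·0.064 + 4·0.0013 = 2.18 ms.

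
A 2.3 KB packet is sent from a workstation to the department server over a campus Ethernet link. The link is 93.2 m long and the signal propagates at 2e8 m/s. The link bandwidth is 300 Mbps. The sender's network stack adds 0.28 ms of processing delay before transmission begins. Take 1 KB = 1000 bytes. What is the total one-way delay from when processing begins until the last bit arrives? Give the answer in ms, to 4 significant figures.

0.3418 ms

L = 18400 bits.
Transmission delay = L/R = 18400 / 300000000 = 0.0613333 ms.
Propagation delay = d/s = 93.2 m / 200000000 m/s = 0.000466 ms.
Plus processing delay 0.28 ms = 0.28 ms.
Total = 0.3418 ms.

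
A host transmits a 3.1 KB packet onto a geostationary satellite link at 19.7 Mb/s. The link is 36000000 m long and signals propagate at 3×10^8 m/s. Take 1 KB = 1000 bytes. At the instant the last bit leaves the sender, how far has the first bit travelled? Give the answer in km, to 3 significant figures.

t_tx = L/R = 24800/19700000 = 0.00125888 s.
Distance = s × t_tx = 300000000 × 0.00125888 = 378 km.

378 km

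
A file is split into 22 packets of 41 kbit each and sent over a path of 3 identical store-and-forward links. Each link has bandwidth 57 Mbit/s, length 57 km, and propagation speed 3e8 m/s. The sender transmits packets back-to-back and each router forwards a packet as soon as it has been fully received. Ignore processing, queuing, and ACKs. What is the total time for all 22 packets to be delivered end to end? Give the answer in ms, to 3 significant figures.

Per-hop transmission t_tx = L/R = 41000/57000000 = 0.719298 ms.
Per-hop propagation t_prop = 57000/300000000 = 0.19 ms.
Pipeline fill: first packet needs 3·t_tx to clear all hops; remaining 21 packets each add one t_tx.
Total = (3+22-1)·t_tx + 3·t_prop = 24·0.719298 + 3·0.19 = 17.8 ms.

17.8 ms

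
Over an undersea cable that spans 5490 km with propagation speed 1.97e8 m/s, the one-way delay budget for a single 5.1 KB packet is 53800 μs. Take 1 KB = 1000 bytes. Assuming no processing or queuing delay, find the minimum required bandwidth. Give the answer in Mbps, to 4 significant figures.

L = 40800 bits.
Propagation delay = 5490000 / 197000000 = 27868 μs.
Transmission budget = 53800 − 27868 = 25932 μs.
R ≥ L / t_tx = 40800 bits / 0.025932 s = 1.573 Mbps.

1.573 Mbps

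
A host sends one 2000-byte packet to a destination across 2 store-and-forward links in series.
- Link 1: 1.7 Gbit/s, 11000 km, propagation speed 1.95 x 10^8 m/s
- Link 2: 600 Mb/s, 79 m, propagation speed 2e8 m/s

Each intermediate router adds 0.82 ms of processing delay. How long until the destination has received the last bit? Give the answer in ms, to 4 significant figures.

L = 2000 × 8 = 16000 bits.
Transmission delays (L/R per hop): 0.00941176, 0.0266667 ms; sum = 0.0360784 ms.
Propagation delays (d/s per hop): 56.4103, 0.000395 ms; sum = 56.4107 ms.
Processing at 1 router(s): 1 × 0.82 ms = 0.82 ms.
End-to-end = 57.27 ms.

57.27 ms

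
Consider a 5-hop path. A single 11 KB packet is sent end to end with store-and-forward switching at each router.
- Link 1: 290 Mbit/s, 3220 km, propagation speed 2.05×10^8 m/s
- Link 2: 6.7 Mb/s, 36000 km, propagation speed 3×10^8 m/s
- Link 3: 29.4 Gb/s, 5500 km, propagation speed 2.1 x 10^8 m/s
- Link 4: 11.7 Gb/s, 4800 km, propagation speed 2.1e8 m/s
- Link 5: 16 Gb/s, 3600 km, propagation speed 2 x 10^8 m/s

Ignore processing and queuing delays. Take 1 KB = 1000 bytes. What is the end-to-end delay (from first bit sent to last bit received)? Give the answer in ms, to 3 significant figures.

L = 88000 bits.
Transmission delays (L/R per hop): 0.303448, 13.1343, 0.0029932, 0.00752137, 0.0055 ms; sum = 13.4538 ms.
Propagation delays (d/s per hop): 15.7073, 120, 26.1905, 22.8571, 18 ms; sum = 202.755 ms.
End-to-end = 216 ms.

216 ms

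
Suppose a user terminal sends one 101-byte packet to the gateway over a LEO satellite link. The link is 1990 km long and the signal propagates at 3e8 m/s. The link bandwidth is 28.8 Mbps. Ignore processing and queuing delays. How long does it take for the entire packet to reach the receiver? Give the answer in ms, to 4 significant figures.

L = 101 × 8 = 808 bits.
Transmission delay = L/R = 808 / 28800000 = 0.0280556 ms.
Propagation delay = d/s = 1990000 m / 300000000 m/s = 6.63333 ms.
Total = 6.661 ms.

6.661 ms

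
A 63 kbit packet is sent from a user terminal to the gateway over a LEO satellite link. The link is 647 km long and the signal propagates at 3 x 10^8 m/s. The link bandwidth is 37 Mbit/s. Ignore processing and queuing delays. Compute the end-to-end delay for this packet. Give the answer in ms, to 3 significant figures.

L = 63000 bits.
Transmission delay = L/R = 63000 / 37000000 = 1.7027 ms.
Propagation delay = d/s = 647000 m / 300000000 m/s = 2.15667 ms.
Total = 3.86 ms.

3.86 ms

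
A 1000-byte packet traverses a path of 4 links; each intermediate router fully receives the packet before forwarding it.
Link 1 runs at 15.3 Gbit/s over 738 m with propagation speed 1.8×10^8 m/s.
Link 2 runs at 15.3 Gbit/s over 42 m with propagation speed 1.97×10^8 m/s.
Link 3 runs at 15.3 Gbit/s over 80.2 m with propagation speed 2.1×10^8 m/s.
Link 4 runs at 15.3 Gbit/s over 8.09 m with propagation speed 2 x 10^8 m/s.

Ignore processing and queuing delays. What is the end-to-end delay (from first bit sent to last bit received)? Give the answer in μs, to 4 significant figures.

L = 1000 × 8 = 8000 bits.
Transmission delay per hop = L/R = 8000/15300000000 = 0.522876 μs; 4 hops → 2.0915 μs.
Propagation delays (d/s per hop): 4.1, 0.213198, 0.381905, 0.04045 μs; sum = 4.73555 μs.
End-to-end = 6.827 μs.

6.827 μs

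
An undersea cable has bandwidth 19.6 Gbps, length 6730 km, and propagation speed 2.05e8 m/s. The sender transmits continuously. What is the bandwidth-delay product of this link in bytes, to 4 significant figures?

Propagation delay = 6730000 / 2.05e+08 = 0.0328293 s.
BDP = R × t_prop = 19600000000 × 0.0328293 = 643454000 bits.
In bytes: 643454000/8 = 80430000 bytes.

80430000 bytes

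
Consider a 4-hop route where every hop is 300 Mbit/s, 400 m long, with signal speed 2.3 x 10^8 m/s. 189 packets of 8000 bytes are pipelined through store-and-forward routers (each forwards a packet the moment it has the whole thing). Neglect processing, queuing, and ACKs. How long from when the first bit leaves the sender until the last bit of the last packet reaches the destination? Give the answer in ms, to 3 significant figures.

Per-hop transmission t_tx = L/R = 64000/300000000 = 0.213333 ms.
Per-hop propagation t_prop = 400/2.3e+08 = 0.00173913 ms.
Pipeline fill: first packet needs 4·t_tx to clear all hops; remaining 188 packets each add one t_tx.
Total = (4+189-1)·t_tx + 4·t_prop = 192·0.213333 + 4·0.00173913 = 41.0 ms.

41.0 ms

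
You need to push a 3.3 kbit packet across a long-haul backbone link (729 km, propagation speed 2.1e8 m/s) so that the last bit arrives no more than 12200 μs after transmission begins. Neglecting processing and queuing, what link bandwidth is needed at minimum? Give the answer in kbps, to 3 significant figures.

378 kbps

Propagation delay = 729000 / 210000000 = 3471.43 μs.
Transmission budget = 12200 − 3471.43 = 8728.57 μs.
R ≥ L / t_tx = 3300 bits / 0.00872857 s = 378 kbps.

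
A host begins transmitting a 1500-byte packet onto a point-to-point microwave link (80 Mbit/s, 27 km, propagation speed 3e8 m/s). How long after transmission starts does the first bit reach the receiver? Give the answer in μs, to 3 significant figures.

90.0 μs

First bit experiences only propagation delay: d/s = 27000/300000000 = 90.0 μs.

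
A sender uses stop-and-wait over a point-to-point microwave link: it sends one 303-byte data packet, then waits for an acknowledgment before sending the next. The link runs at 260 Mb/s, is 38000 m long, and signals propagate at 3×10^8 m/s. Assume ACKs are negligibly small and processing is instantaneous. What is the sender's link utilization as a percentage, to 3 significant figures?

t_tx = L/R = 2424/260000000 = 9.32308e-06 s.
t_prop = 38000/300000000 = 0.000126667 s; RTT = 0.000253333 s.
Cycle = t_tx + RTT = 0.000262656 s.
Utilization = t_tx / cycle = 9.32308e-06/0.000262656 = 3.55 %.

3.55 %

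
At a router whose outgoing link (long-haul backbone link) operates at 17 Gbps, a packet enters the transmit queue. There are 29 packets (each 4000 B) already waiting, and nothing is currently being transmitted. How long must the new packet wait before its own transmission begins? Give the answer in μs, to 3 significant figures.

Each queued packet: L/R = 32000/17000000000 = 1.88235 μs.
29 queued → 54.5882 μs.
Queuing delay = 54.6 μs.

54.6 μs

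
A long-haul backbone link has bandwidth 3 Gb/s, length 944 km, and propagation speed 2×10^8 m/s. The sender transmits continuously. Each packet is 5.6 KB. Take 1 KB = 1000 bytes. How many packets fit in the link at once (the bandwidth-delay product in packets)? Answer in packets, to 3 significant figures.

Propagation delay = 944000 / 200000000 = 0.00472 s.
BDP = R × t_prop = 3000000000 × 0.00472 = 14160000 bits.
In packets of 44800 bits: 316 packets.

316 packets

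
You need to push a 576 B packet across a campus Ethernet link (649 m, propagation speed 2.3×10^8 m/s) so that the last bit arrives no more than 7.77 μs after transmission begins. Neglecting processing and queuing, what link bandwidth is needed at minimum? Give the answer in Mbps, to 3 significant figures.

931 Mbps

L = 4608 bits.
Propagation delay = 649 / 2.3e+08 = 2.82174 μs.
Transmission budget = 7.77 − 2.82174 = 4.94826 μs.
R ≥ L / t_tx = 4608 bits / 4.94826e-06 s = 931 Mbps.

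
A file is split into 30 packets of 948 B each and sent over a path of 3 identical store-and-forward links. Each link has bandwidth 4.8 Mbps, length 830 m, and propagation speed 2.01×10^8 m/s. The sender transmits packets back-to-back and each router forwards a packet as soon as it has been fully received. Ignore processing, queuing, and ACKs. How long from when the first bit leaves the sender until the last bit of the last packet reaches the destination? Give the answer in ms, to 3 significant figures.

50.6 ms

Per-hop transmission t_tx = L/R = 7584/4800000 = 1.58 ms.
Per-hop propagation t_prop = 830/2.01e+08 = 0.00412935 ms.
Pipeline fill: first packet needs 3·t_tx to clear all hops; remaining 29 packets each add one t_tx.
Total = (3+30-1)·t_tx + 3·t_prop = 32·1.58 + 3·0.00412935 = 50.6 ms.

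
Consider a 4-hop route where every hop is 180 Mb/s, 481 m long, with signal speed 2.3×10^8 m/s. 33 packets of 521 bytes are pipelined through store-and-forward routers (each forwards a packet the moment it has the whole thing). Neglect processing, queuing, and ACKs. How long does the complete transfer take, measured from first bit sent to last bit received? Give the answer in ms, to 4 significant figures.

0.8420 ms

Per-hop transmission t_tx = L/R = 4168/180000000 = 0.0231556 ms.
Per-hop propagation t_prop = 481/2.3e+08 = 0.0020913 ms.
Pipeline fill: first packet needs 4·t_tx to clear all hops; remaining 32 packets each add one t_tx.
Total = (4+33-1)·t_tx + 4·t_prop = 36·0.0231556 + 4·0.0020913 = 0.8420 ms.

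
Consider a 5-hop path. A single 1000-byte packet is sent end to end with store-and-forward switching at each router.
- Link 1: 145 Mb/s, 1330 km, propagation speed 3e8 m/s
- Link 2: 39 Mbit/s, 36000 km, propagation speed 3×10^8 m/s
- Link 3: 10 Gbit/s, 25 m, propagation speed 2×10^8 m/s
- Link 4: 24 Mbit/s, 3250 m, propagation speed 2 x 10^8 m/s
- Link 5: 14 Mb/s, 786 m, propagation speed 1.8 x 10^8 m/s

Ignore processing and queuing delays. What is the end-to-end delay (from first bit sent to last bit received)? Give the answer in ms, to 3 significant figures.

L = 1000 × 8 = 8000 bits.
Transmission delays (L/R per hop): 0.0551724, 0.205128, 0.0008, 0.333333, 0.571429 ms; sum = 1.16586 ms.
Propagation delays (d/s per hop): 4.43333, 120, 0.000125, 0.01625, 0.00436667 ms; sum = 124.454 ms.
End-to-end = 126 ms.

126 ms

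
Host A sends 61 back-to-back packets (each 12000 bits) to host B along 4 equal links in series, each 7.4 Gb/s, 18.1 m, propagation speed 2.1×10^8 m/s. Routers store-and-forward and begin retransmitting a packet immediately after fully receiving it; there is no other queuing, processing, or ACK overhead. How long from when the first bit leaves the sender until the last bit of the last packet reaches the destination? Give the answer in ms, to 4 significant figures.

0.1041 ms

Per-hop transmission t_tx = L/R = 12000/7400000000 = 0.00162162 ms.
Per-hop propagation t_prop = 18.1/210000000 = 8.61905e-05 ms.
Pipeline fill: first packet needs 4·t_tx to clear all hops; remaining 60 packets each add one t_tx.
Total = (4+61-1)·t_tx + 4·t_prop = 64·0.00162162 + 4·8.61905e-05 = 0.1041 ms.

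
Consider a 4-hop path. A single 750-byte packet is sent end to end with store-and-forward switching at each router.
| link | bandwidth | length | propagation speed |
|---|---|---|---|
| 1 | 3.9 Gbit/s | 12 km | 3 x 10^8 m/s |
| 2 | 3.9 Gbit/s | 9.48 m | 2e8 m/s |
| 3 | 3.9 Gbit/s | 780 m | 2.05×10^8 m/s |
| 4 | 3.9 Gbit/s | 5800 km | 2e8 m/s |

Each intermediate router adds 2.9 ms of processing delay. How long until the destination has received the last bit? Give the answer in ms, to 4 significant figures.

L = 750 × 8 = 6000 bits.
Transmission delay per hop = L/R = 6000/3900000000 = 0.00153846 ms; 4 hops → 0.00615385 ms.
Propagation delays (d/s per hop): 0.04, 4.74e-05, 0.00380488, 29 ms; sum = 29.0439 ms.
Processing at 3 router(s): 3 × 2.9 ms = 8.7 ms.
End-to-end = 37.75 ms.

37.75 ms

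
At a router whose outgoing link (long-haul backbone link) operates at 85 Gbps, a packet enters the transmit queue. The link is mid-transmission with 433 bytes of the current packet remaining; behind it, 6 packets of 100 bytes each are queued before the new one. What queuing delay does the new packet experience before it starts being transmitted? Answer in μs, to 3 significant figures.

0.0972 μs

Each queued packet: L/R = 800/85000000000 = 0.00941176 μs.
6 queued → 0.0564706 μs.
Plus remaining 3464 bits of current packet: 0.0407529 μs.
Queuing delay = 0.0972 μs.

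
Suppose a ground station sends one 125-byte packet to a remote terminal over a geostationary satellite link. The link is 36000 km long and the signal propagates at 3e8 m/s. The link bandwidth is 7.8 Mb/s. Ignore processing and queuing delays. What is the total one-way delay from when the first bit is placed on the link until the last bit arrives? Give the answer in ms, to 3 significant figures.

120 ms

L = 125 × 8 = 1000 bits.
Transmission delay = L/R = 1000 / 7800000 = 0.128205 ms.
Propagation delay = d/s = 36000000 m / 300000000 m/s = 120 ms.
Total = 120 ms.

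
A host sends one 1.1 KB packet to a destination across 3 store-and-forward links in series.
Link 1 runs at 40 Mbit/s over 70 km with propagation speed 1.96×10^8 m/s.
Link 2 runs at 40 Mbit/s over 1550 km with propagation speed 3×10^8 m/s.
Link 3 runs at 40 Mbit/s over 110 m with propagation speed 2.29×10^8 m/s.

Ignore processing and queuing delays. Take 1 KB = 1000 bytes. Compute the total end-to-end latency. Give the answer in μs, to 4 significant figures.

L = 8800 bits.
Transmission delay per hop = L/R = 8800/40000000 = 220 μs; 3 hops → 660 μs.
Propagation delays (d/s per hop): 357.143, 5166.67, 0.480349 μs; sum = 5524.29 μs.
End-to-end = 6184 μs.

6184 μs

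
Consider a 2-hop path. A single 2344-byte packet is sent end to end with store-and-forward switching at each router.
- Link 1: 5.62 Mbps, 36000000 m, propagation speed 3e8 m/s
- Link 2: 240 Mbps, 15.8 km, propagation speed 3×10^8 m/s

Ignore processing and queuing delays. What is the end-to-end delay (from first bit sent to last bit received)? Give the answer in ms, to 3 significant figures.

L = 2344 × 8 = 18752 bits.
Transmission delays (L/R per hop): 3.33665, 0.0781333 ms; sum = 3.41479 ms.
Propagation delays (d/s per hop): 120, 0.0526667 ms; sum = 120.053 ms.
End-to-end = 123 ms.

123 ms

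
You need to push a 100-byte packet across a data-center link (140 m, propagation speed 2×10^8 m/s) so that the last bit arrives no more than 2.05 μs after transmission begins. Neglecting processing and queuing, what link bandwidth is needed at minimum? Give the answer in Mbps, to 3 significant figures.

593 Mbps

L = 800 bits.
Propagation delay = 140 / 200000000 = 0.7 μs.
Transmission budget = 2.05 − 0.7 = 1.35 μs.
R ≥ L / t_tx = 800 bits / 1.35e-06 s = 593 Mbps.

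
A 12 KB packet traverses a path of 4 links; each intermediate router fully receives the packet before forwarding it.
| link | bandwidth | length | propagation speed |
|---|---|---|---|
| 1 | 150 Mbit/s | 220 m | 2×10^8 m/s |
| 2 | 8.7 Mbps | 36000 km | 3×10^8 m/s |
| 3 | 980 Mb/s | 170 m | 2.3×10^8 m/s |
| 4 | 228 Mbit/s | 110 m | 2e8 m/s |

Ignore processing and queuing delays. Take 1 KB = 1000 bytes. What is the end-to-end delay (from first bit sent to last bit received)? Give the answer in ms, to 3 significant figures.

132 ms

L = 96000 bits.
Transmission delays (L/R per hop): 0.64, 11.0345, 0.0979592, 0.421053 ms; sum = 12.1935 ms.
Propagation delays (d/s per hop): 0.0011, 120, 0.00073913, 0.00055 ms; sum = 120.002 ms.
End-to-end = 132 ms.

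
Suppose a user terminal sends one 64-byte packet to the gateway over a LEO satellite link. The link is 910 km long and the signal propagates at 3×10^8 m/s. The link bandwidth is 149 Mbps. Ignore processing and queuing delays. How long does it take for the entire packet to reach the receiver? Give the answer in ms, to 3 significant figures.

3.04 ms

L = 64 × 8 = 512 bits.
Transmission delay = L/R = 512 / 149000000 = 0.00343624 ms.
Propagation delay = d/s = 910000 m / 300000000 m/s = 3.03333 ms.
Total = 3.04 ms.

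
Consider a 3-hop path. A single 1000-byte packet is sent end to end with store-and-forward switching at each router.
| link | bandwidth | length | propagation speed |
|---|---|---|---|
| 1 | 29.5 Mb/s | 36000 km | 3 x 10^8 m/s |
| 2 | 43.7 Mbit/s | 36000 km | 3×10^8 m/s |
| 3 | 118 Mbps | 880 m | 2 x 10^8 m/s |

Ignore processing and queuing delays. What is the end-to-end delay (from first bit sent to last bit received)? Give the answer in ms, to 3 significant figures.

241 ms

L = 1000 × 8 = 8000 bits.
Transmission delays (L/R per hop): 0.271186, 0.183066, 0.0677966 ms; sum = 0.522049 ms.
Propagation delays (d/s per hop): 120, 120, 0.0044 ms; sum = 240.004 ms.
End-to-end = 241 ms.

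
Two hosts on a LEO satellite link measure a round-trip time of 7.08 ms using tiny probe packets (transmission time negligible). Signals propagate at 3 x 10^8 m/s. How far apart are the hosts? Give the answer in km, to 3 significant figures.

1060 km

One-way propagation = RTT/2 = 3.54 ms.
d = s × t = 300000000 × 0.00354 = 1060 km.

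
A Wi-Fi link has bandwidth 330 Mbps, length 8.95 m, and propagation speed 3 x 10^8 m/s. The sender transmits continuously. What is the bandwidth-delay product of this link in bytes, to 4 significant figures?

1.231 bytes

Propagation delay = 8.95 / 300000000 = 2.98333e-08 s.
BDP = R × t_prop = 330000000 × 2.98333e-08 = 9.845 bits.
In bytes: 9.845/8 = 1.231 bytes.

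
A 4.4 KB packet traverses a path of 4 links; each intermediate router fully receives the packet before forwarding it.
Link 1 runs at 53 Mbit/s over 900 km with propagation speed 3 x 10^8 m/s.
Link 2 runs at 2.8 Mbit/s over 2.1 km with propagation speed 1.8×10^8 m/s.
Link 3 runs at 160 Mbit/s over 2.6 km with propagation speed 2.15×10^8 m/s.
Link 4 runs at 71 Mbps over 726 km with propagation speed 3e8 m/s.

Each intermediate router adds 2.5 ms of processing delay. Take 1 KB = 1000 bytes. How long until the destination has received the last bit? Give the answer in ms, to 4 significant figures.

L = 35200 bits.
Transmission delays (L/R per hop): 0.664151, 12.5714, 0.22, 0.495775 ms; sum = 13.9514 ms.
Propagation delays (d/s per hop): 3, 0.0116667, 0.012093, 2.42 ms; sum = 5.44376 ms.
Processing at 3 router(s): 3 × 2.5 ms = 7.5 ms.
End-to-end = 26.90 ms.

26.90 ms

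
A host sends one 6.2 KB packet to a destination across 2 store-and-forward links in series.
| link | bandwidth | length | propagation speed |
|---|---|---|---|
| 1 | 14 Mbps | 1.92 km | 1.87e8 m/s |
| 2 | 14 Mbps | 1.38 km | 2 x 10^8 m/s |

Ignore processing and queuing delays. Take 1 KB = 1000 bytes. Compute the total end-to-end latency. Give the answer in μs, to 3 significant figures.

7100 μs

L = 49600 bits.
Transmission delay per hop = L/R = 49600/14000000 = 3542.86 μs; 2 hops → 7085.71 μs.
Propagation delays (d/s per hop): 10.2674, 6.9 μs; sum = 17.1674 μs.
End-to-end = 7100 μs.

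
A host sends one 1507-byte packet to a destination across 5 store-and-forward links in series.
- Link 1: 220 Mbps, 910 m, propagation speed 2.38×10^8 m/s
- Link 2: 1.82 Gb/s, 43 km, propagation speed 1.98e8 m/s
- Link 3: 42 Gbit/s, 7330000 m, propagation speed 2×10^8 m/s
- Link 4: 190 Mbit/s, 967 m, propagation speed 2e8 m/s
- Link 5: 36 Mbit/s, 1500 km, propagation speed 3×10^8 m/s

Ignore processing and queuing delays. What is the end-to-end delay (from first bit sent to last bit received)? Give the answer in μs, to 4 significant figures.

L = 1507 × 8 = 12056 bits.
Transmission delays (L/R per hop): 54.8, 6.62418, 0.287048, 63.4526, 334.889 μs; sum = 460.053 μs.
Propagation delays (d/s per hop): 3.82353, 217.172, 36650, 4.835, 5000 μs; sum = 41875.8 μs.
End-to-end = 42340 μs.

42340 μs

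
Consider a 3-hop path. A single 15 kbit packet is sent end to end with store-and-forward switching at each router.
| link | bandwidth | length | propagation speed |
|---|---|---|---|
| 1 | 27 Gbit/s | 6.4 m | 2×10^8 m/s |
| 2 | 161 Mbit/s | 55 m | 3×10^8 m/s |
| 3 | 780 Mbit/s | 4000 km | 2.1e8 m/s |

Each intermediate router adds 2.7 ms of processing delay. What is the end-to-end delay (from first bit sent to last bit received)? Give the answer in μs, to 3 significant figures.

L = 15000 bits.
Transmission delays (L/R per hop): 0.555556, 93.1677, 19.2308 μs; sum = 112.954 μs.
Propagation delays (d/s per hop): 0.032, 0.183333, 19047.6 μs; sum = 19047.8 μs.
Processing at 2 router(s): 2 × 2.7 ms = 5400 μs.
End-to-end = 24600 μs.

24600 μs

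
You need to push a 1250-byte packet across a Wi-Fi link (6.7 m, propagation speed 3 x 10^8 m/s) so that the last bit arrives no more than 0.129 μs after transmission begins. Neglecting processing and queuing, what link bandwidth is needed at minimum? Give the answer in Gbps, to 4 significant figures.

93.75 Gbps

L = 10000 bits.
Propagation delay = 6.7 / 300000000 = 0.0223333 μs.
Transmission budget = 0.129 − 0.0223333 = 0.106667 μs.
R ≥ L / t_tx = 10000 bits / 1.06667e-07 s = 93.75 Gbps.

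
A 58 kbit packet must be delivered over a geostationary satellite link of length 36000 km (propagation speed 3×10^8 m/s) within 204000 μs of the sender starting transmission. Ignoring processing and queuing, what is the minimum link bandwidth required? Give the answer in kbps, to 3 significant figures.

690 kbps

Propagation delay = 36000000 / 300000000 = 120000 μs.
Transmission budget = 204000 − 120000 = 84000 μs.
R ≥ L / t_tx = 58000 bits / 0.084 s = 690 kbps.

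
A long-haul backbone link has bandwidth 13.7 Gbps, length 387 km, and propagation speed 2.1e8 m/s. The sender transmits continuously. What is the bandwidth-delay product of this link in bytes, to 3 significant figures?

3160000 bytes

Propagation delay = 387000 / 210000000 = 0.00184286 s.
BDP = R × t_prop = 13700000000 × 0.00184286 = 25247100 bits.
In bytes: 25247100/8 = 3160000 bytes.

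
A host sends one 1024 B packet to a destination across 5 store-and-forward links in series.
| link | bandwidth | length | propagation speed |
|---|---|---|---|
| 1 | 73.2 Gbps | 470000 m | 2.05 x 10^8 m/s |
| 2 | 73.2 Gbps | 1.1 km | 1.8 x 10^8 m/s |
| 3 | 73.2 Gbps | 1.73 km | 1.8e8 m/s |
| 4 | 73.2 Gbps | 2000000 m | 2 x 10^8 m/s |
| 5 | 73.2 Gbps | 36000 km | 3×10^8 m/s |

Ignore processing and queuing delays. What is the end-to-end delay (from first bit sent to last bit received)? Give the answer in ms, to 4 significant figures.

132.3 ms

L = 1024 × 8 = 8192 bits.
Transmission delay per hop = L/R = 8192/73200000000 = 0.000111913 ms; 5 hops → 0.000559563 ms.
Propagation delays (d/s per hop): 2.29268, 0.00611111, 0.00961111, 10, 120 ms; sum = 132.308 ms.
End-to-end = 132.3 ms.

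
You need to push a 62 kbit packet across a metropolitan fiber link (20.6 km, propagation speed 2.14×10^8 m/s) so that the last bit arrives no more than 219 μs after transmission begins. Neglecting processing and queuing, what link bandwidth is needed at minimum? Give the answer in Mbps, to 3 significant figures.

Propagation delay = 20600 / 214000000 = 96.2617 μs.
Transmission budget = 219 − 96.2617 = 122.738 μs.
R ≥ L / t_tx = 62000 bits / 0.000122738 s = 505 Mbps.

505 Mbps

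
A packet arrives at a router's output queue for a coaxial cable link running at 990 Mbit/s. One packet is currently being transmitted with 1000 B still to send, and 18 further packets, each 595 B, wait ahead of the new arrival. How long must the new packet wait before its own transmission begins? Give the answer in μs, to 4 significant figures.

Each queued packet: L/R = 4760/990000000 = 4.80808 μs.
18 queued → 86.5455 μs.
Plus remaining 8000 bits of current packet: 8.08081 μs.
Queuing delay = 94.63 μs.

94.63 μs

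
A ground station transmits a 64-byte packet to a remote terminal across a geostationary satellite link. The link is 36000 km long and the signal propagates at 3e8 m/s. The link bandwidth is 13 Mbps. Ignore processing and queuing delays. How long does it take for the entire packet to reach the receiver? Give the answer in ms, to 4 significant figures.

120.0 ms

L = 64 × 8 = 512 bits.
Transmission delay = L/R = 512 / 13000000 = 0.0393846 ms.
Propagation delay = d/s = 36000000 m / 300000000 m/s = 120 ms.
Total = 120.0 ms.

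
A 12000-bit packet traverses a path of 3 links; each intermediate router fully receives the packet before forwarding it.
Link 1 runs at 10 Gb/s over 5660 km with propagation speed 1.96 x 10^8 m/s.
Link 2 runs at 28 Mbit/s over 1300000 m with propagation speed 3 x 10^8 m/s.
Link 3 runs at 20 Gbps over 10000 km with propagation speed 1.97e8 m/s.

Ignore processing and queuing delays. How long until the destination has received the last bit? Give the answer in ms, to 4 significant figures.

84.40 ms

Transmission delays (L/R per hop): 0.0012, 0.428571, 0.0006 ms; sum = 0.430371 ms.
Propagation delays (d/s per hop): 28.8776, 4.33333, 50.7614 ms; sum = 83.9723 ms.
End-to-end = 84.40 ms.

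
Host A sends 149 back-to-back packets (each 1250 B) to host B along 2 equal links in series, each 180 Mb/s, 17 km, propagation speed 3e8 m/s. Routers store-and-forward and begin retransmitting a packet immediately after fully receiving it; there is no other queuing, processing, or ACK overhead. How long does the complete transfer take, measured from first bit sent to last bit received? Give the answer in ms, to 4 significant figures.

Per-hop transmission t_tx = L/R = 10000/180000000 = 0.0555556 ms.
Per-hop propagation t_prop = 17000/300000000 = 0.0566667 ms.
Pipeline fill: first packet needs 2·t_tx to clear all hops; remaining 148 packets each add one t_tx.
Total = (2+149-1)·t_tx + 2·t_prop = 150·0.0555556 + 2·0.0566667 = 8.447 ms.

8.447 ms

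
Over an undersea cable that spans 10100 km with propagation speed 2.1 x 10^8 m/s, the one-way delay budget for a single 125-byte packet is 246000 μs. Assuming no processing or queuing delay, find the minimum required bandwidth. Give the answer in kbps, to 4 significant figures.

5.053 kbps

L = 1000 bits.
Propagation delay = 10100000 / 210000000 = 48095.2 μs.
Transmission budget = 246000 − 48095.2 = 197905 μs.
R ≥ L / t_tx = 1000 bits / 0.197905 s = 5.053 kbps.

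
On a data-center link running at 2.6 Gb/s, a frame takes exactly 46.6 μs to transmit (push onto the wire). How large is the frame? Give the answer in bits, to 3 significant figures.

L = R × t_tx = 2600000000 b/s × 4.66e-05 s = 121160 bits.

121000 bits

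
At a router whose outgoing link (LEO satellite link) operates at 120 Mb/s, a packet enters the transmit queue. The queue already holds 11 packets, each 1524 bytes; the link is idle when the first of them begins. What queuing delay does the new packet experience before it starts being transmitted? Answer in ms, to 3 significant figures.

1.12 ms

Each queued packet: L/R = 12192/120000000 = 0.1016 ms.
11 queued → 1.1176 ms.
Queuing delay = 1.12 ms.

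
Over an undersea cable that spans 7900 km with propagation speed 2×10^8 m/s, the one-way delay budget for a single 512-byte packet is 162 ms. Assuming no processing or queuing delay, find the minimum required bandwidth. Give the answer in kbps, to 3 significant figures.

L = 4096 bits.
Propagation delay = 7900000 / 200000000 = 39.5 ms.
Transmission budget = 162 − 39.5 = 122.5 ms.
R ≥ L / t_tx = 4096 bits / 0.1225 s = 33.4 kbps.

33.4 kbps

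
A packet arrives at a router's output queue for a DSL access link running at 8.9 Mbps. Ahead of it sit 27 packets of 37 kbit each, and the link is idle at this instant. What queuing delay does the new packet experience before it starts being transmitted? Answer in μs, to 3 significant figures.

Each queued packet: L/R = 37000/8900000 = 4157.3 μs.
27 queued → 112247 μs.
Queuing delay = 112000 μs.

112000 μs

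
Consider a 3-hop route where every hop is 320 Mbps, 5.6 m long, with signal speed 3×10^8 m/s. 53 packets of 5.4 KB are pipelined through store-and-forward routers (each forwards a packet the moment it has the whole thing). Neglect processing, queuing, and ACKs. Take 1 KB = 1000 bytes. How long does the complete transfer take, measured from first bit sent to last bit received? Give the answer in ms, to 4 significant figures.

Per-hop transmission t_tx = L/R = 43200/320000000 = 0.135 ms.
Per-hop propagation t_prop = 5.6/300000000 = 1.86667e-05 ms.
Pipeline fill: first packet needs 3·t_tx to clear all hops; remaining 52 packets each add one t_tx.
Total = (3+53-1)·t_tx + 3·t_prop = 55·0.135 + 3·1.86667e-05 = 7.425 ms.

7.425 ms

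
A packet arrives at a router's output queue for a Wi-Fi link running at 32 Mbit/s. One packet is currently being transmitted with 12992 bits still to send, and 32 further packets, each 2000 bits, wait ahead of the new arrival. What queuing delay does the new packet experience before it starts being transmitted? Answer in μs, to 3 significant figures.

2410 μs

Each queued packet: L/R = 2000/32000000 = 62.5 μs.
32 queued → 2000 μs.
Plus remaining 12992 bits of current packet: 406 μs.
Queuing delay = 2410 μs.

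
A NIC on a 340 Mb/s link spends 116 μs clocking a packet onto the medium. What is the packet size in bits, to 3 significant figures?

L = R × t_tx = 340000000 b/s × 0.000116 s = 39440 bits.

39400 bits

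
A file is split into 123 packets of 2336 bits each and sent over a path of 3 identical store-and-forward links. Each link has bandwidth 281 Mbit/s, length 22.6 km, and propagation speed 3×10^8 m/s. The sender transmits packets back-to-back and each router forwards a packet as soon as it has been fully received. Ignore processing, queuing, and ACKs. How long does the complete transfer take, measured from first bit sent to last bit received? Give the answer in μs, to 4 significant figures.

1265 μs

Per-hop transmission t_tx = L/R = 2336/281000000 = 8.31317 μs.
Per-hop propagation t_prop = 22600/300000000 = 75.3333 μs.
Pipeline fill: first packet needs 3·t_tx to clear all hops; remaining 122 packets each add one t_tx.
Total = (3+123-1)·t_tx + 3·t_prop = 125·8.31317 + 3·75.3333 = 1265 μs.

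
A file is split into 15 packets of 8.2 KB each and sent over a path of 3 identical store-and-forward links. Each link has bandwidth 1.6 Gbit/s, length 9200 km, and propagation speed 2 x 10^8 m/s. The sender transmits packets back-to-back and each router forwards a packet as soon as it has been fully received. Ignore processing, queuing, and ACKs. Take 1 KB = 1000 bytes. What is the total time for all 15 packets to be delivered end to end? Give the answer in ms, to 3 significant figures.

139 ms

Per-hop transmission t_tx = L/R = 65600/1600000000 = 0.041 ms.
Per-hop propagation t_prop = 9200000/200000000 = 46 ms.
Pipeline fill: first packet needs 3·t_tx to clear all hops; remaining 14 packets each add one t_tx.
Total = (3+15-1)·t_tx + 3·t_prop = 17·0.041 + 3·46 = 139 ms.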